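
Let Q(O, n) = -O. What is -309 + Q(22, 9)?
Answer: -331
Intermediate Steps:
-309 + Q(22, 9) = -309 - 1*22 = -309 - 22 = -331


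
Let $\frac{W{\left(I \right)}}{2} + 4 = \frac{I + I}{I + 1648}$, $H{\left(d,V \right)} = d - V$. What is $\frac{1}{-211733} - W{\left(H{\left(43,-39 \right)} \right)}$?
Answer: $\frac{1430467283}{183149045} \approx 7.8104$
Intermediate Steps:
$W{\left(I \right)} = -8 + \frac{4 I}{1648 + I}$ ($W{\left(I \right)} = -8 + 2 \frac{I + I}{I + 1648} = -8 + 2 \frac{2 I}{1648 + I} = -8 + \frac{4 I}{1648 + I}$)
$\frac{1}{-211733} - W{\left(H{\left(43,-39 \right)} \right)} = \frac{1}{-211733} - \frac{4 \left(-3296 - \left(43 - -39\right)\right)}{1648 + \left(43 - -39\right)} = - \frac{1}{211733} - \frac{4 \left(-3296 - \left(43 + 39\right)\right)}{1648 + \left(43 + 39\right)} = - \frac{1}{211733} - \frac{4 \left(-3296 - 82\right)}{1648 + 82} = - \frac{1}{211733} - \frac{4 \left(-3296 - 82\right)}{1730} = - \frac{1}{211733} - 4 \cdot \frac{1}{1730} \left(-3378\right) = - \frac{1}{211733} - - \frac{6756}{865} = - \frac{1}{211733} + \frac{6756}{865} = \frac{1430467283}{183149045}$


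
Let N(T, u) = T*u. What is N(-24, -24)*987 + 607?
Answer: 569119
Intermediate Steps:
N(-24, -24)*987 + 607 = -24*(-24)*987 + 607 = 576*987 + 607 = 568512 + 607 = 569119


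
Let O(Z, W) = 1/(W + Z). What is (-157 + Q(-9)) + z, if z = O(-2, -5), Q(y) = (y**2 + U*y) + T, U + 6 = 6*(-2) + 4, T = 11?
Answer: 426/7 ≈ 60.857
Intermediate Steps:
U = -14 (U = -6 + (6*(-2) + 4) = -6 + (-12 + 4) = -6 - 8 = -14)
Q(y) = 11 + y**2 - 14*y (Q(y) = (y**2 - 14*y) + 11 = 11 + y**2 - 14*y)
z = -1/7 (z = 1/(-5 - 2) = 1/(-7) = -1/7 ≈ -0.14286)
(-157 + Q(-9)) + z = (-157 + (11 + (-9)**2 - 14*(-9))) - 1/7 = (-157 + (11 + 81 + 126)) - 1/7 = (-157 + 218) - 1/7 = 61 - 1/7 = 426/7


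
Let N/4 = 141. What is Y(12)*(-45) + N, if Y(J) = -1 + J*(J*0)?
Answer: 609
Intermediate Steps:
N = 564 (N = 4*141 = 564)
Y(J) = -1 (Y(J) = -1 + J*0 = -1 + 0 = -1)
Y(12)*(-45) + N = -1*(-45) + 564 = 45 + 564 = 609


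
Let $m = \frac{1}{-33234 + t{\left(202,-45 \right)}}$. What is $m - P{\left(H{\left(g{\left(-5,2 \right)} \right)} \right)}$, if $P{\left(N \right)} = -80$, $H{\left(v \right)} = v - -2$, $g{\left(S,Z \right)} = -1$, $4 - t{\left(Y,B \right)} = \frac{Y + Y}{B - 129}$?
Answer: $\frac{231264553}{2890808} \approx 80.0$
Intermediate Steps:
$t{\left(Y,B \right)} = 4 - \frac{2 Y}{-129 + B}$ ($t{\left(Y,B \right)} = 4 - \frac{Y + Y}{B - 129} = 4 - \frac{2 Y}{-129 + B}$)
$H{\left(v \right)} = 2 + v$ ($H{\left(v \right)} = v + 2 = 2 + v$)
$m = - \frac{87}{2890808}$ ($m = \frac{1}{-33234 + \frac{2 \left(-258 - 202 + 2 \left(-45\right)\right)}{-129 - 45}} = \frac{1}{-33234 + \frac{2 \left(-258 - 202 - 90\right)}{-174}} = \frac{1}{-33234 + 2 \left(- \frac{1}{174}\right) \left(-550\right)} = \frac{1}{-33234 + \frac{550}{87}} = \frac{1}{- \frac{2890808}{87}} = - \frac{87}{2890808} \approx -3.0095 \cdot 10^{-5}$)
$m - P{\left(H{\left(g{\left(-5,2 \right)} \right)} \right)} = - \frac{87}{2890808} - -80 = - \frac{87}{2890808} + 80 = \frac{231264553}{2890808}$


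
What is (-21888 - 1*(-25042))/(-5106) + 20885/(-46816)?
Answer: -127148237/119521248 ≈ -1.0638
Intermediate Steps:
(-21888 - 1*(-25042))/(-5106) + 20885/(-46816) = (-21888 + 25042)*(-1/5106) + 20885*(-1/46816) = 3154*(-1/5106) - 20885/46816 = -1577/2553 - 20885/46816 = -127148237/119521248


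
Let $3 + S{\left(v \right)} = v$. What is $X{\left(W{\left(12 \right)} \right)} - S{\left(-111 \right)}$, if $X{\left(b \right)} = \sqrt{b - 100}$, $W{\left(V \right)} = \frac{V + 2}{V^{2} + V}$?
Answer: $114 + \frac{i \sqrt{607854}}{78} \approx 114.0 + 9.9955 i$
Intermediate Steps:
$S{\left(v \right)} = -3 + v$
$W{\left(V \right)} = \frac{2 + V}{V + V^{2}}$
$X{\left(b \right)} = \sqrt{-100 + b}$
$X{\left(W{\left(12 \right)} \right)} - S{\left(-111 \right)} = \sqrt{-100 + \frac{2 + 12}{12 \left(1 + 12\right)}} - \left(-3 - 111\right) = \sqrt{-100 + \frac{1}{12} \cdot \frac{1}{13} \cdot 14} - -114 = \sqrt{-100 + \frac{1}{12} \cdot \frac{1}{13} \cdot 14} + 114 = \sqrt{-100 + \frac{7}{78}} + 114 = \sqrt{- \frac{7793}{78}} + 114 = \frac{i \sqrt{607854}}{78} + 114 = 114 + \frac{i \sqrt{607854}}{78}$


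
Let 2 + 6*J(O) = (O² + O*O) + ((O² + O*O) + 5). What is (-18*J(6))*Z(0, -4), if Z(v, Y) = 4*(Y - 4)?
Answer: 14112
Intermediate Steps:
J(O) = ½ + 2*O²/3 (J(O) = -⅓ + ((O² + O*O) + ((O² + O*O) + 5))/6 = -⅓ + ((O² + O²) + ((O² + O²) + 5))/6 = -⅓ + (2*O² + (2*O² + 5))/6 = -⅓ + (2*O² + (5 + 2*O²))/6 = -⅓ + (5 + 4*O²)/6 = -⅓ + (⅚ + 2*O²/3) = ½ + 2*O²/3)
Z(v, Y) = -16 + 4*Y (Z(v, Y) = 4*(-4 + Y) = -16 + 4*Y)
(-18*J(6))*Z(0, -4) = (-18*(½ + (⅔)*6²))*(-16 + 4*(-4)) = (-18*(½ + (⅔)*36))*(-16 - 16) = -18*(½ + 24)*(-32) = -18*49/2*(-32) = -441*(-32) = 14112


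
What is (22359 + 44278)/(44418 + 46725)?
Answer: 66637/91143 ≈ 0.73113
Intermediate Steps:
(22359 + 44278)/(44418 + 46725) = 66637/91143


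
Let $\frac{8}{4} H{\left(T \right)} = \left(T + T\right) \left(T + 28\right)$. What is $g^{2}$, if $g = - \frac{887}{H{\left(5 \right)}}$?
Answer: $\frac{786769}{27225} \approx 28.899$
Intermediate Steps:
$H{\left(T \right)} = T \left(28 + T\right)$ ($H{\left(T \right)} = \frac{\left(T + T\right) \left(T + 28\right)}{2} = \frac{2 T \left(28 + T\right)}{2} = T \left(28 + T\right)$)
$g = - \frac{887}{165}$ ($g = - \frac{887}{5 \left(28 + 5\right)} = - \frac{887}{5 \cdot 33} = - \frac{887}{165} \approx -5.3758$)
$g^{2} = \left(- \frac{887}{165}\right)^{2} = \frac{786769}{27225}$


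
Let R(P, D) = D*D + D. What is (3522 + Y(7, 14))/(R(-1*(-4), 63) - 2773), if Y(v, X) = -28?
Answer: 3494/1259 ≈ 2.7752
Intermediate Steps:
R(P, D) = D + D**2 (R(P, D) = D**2 + D = D + D**2)
(3522 + Y(7, 14))/(R(-1*(-4), 63) - 2773) = (3522 - 28)/(63*(1 + 63) - 2773) = 3494/(63*64 - 2773) = 3494/(4032 - 2773) = 3494/1259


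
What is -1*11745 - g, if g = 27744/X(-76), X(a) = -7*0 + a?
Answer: -216219/19 ≈ -11380.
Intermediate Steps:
X(a) = a (X(a) = 0 + a = a)
g = -6936/19 (g = 27744/(-76) = 27744*(-1/76) = -6936/19 ≈ -365.05)
-1*11745 - g = -1*11745 - 1*(-6936/19) = -11745 + 6936/19 = -216219/19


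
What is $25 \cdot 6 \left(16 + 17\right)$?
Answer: $4950$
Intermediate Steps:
$25 \cdot 6 \left(16 + 17\right) = 25 \cdot 6 \cdot 33 = 25 \cdot 198 = 4950$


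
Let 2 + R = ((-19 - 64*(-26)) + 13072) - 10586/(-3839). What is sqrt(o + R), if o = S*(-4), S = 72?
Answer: sqrt(212664625921)/3839 ≈ 120.12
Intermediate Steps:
o = -288 (o = 72*(-4) = -288)
R = 56501471/3839 (R = -2 + (((-19 - 64*(-26)) + 13072) - 10586/(-3839)) = -2 + (((-19 + 1664) + 13072) - 10586*(-1/3839)) = -2 + ((1645 + 13072) + 10586/3839) = -2 + (14717 + 10586/3839) = -2 + 56509149/3839 = 56501471/3839 ≈ 14718.)
sqrt(o + R) = sqrt(-288 + 56501471/3839) = sqrt(55395839/3839) = sqrt(212664625921)/3839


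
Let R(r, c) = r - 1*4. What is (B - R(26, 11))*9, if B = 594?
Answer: 5148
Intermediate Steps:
R(r, c) = -4 + r (R(r, c) = r - 4 = -4 + r)
(B - R(26, 11))*9 = (594 - (-4 + 26))*9 = (594 - 1*22)*9 = (594 - 22)*9 = 572*9 = 5148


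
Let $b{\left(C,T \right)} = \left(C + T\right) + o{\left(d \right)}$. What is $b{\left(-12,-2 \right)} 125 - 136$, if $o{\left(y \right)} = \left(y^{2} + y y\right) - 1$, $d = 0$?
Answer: $-2011$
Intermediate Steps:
$o{\left(y \right)} = -1 + 2 y^{2}$ ($o{\left(y \right)} = \left(y^{2} + y^{2}\right) - 1 = 2 y^{2} - 1 = -1 + 2 y^{2}$)
$b{\left(C,T \right)} = -1 + C + T$ ($b{\left(C,T \right)} = \left(C + T\right) - \left(1 - 2 \cdot 0^{2}\right) = \left(C + T\right) + \left(-1 + 2 \cdot 0\right) = \left(C + T\right) + \left(-1 + 0\right) = \left(C + T\right) - 1 = -1 + C + T$)
$b{\left(-12,-2 \right)} 125 - 136 = \left(-1 - 12 - 2\right) 125 - 136 = \left(-15\right) 125 - 136 = -1875 - 136 = -2011$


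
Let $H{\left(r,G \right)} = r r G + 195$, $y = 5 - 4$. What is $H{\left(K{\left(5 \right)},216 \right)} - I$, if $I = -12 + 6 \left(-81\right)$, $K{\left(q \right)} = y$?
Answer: $909$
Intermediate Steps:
$y = 1$
$K{\left(q \right)} = 1$
$H{\left(r,G \right)} = 195 + G r^{2}$ ($H{\left(r,G \right)} = r^{2} G + 195 = G r^{2} + 195 = 195 + G r^{2}$)
$I = -498$ ($I = -12 - 486 = -498$)
$H{\left(K{\left(5 \right)},216 \right)} - I = \left(195 + 216 \cdot 1^{2}\right) - -498 = \left(195 + 216 \cdot 1\right) + 498 = \left(195 + 216\right) + 498 = 411 + 498 = 909$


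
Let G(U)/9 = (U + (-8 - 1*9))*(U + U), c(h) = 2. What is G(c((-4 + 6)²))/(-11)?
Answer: 540/11 ≈ 49.091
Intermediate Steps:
G(U) = 18*U*(-17 + U) (G(U) = 9*((U + (-8 - 1*9))*(U + U)) = 9*((U + (-8 - 9))*(2*U)) = 9*((U - 17)*(2*U)) = 9*((-17 + U)*(2*U)) = 9*(2*U*(-17 + U)) = 18*U*(-17 + U))
G(c((-4 + 6)²))/(-11) = (18*2*(-17 + 2))/(-11) = -18*2*(-15)/11 = -1/11*(-540) = 540/11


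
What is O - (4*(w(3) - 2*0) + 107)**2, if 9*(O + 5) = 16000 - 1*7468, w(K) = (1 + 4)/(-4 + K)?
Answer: -6626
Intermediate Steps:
w(K) = 5/(-4 + K)
O = 943 (O = -5 + (16000 - 1*7468)/9 = -5 + (16000 - 7468)/9 = -5 + (1/9)*8532 = -5 + 948 = 943)
O - (4*(w(3) - 2*0) + 107)**2 = 943 - (4*(5/(-4 + 3) - 2*0) + 107)**2 = 943 - (4*(5/(-1) + 0) + 107)**2 = 943 - (4*(5*(-1) + 0) + 107)**2 = 943 - (4*(-5 + 0) + 107)**2 = 943 - (4*(-5) + 107)**2 = 943 - (-20 + 107)**2 = 943 - 1*87**2 = 943 - 1*7569 = 943 - 7569 = -6626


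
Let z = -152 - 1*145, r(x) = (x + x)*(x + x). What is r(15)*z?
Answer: -267300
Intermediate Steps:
r(x) = 4*x**2 (r(x) = (2*x)*(2*x) = 4*x**2)
z = -297 (z = -152 - 145 = -297)
r(15)*z = (4*15**2)*(-297) = (4*225)*(-297) = 900*(-297) = -267300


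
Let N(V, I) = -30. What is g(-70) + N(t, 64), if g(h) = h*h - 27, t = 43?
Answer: 4843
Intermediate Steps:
g(h) = -27 + h**2 (g(h) = h**2 - 27 = -27 + h**2)
g(-70) + N(t, 64) = (-27 + (-70)**2) - 30 = (-27 + 4900) - 30 = 4873 - 30 = 4843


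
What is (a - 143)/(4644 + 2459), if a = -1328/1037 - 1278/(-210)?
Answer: -5015784/257803385 ≈ -0.019456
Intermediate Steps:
a = 174401/36295 (a = -1328*1/1037 - 1278*(-1/210) = -1328/1037 + 213/35 = 174401/36295 ≈ 4.8051)
(a - 143)/(4644 + 2459) = (174401/36295 - 143)/(4644 + 2459) = -5015784/36295/7103 = -5015784/36295*1/7103 = -5015784/257803385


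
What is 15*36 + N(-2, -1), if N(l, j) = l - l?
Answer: 540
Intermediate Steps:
N(l, j) = 0
15*36 + N(-2, -1) = 15*36 + 0 = 540 + 0 = 540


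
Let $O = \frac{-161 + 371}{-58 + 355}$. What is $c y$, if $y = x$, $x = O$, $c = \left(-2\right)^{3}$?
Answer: $- \frac{560}{99} \approx -5.6566$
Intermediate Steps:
$c = -8$
$O = \frac{70}{99}$ ($O = \frac{210}{297} = 210 \cdot \frac{1}{297} = \frac{70}{99} \approx 0.70707$)
$x = \frac{70}{99} \approx 0.70707$
$y = \frac{70}{99} \approx 0.70707$
$c y = \left(-8\right) \frac{70}{99} = - \frac{560}{99}$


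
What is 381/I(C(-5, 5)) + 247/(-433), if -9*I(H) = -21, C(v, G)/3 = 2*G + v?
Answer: 493190/3031 ≈ 162.72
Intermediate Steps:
C(v, G) = 3*v + 6*G (C(v, G) = 3*(2*G + v) = 3*(v + 2*G) = 3*v + 6*G)
I(H) = 7/3 (I(H) = -⅑*(-21) = 7/3)
381/I(C(-5, 5)) + 247/(-433) = 381/(7/3) + 247/(-433) = 381*(3/7) + 247*(-1/433) = 1143/7 - 247/433 = 493190/3031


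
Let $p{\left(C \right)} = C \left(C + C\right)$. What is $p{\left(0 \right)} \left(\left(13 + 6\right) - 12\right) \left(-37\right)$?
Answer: $0$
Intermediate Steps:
$p{\left(C \right)} = 2 C^{2}$ ($p{\left(C \right)} = C 2 C = 2 C^{2}$)
$p{\left(0 \right)} \left(\left(13 + 6\right) - 12\right) \left(-37\right) = 2 \cdot 0^{2} \left(\left(13 + 6\right) - 12\right) \left(-37\right) = 2 \cdot 0 \left(19 - 12\right) \left(-37\right) = 0 \cdot 7 \left(-37\right) = 0 \left(-37\right) = 0$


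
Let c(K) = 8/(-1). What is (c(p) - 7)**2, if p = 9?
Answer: 225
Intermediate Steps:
c(K) = -8 (c(K) = 8*(-1) = -8)
(c(p) - 7)**2 = (-8 - 7)**2 = (-15)**2 = 225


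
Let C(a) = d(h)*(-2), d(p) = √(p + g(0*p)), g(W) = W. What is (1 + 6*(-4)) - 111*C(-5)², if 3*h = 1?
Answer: -171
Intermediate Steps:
h = ⅓ (h = (⅓)*1 = ⅓ ≈ 0.33333)
d(p) = √p (d(p) = √(p + 0*p) = √(p + 0) = √p)
C(a) = -2*√3/3 (C(a) = √(⅓)*(-2) = (√3/3)*(-2) = -2*√3/3)
(1 + 6*(-4)) - 111*C(-5)² = (1 + 6*(-4)) - 111*(-2*√3/3)² = (1 - 24) - 111*4/3 = -23 - 148 = -171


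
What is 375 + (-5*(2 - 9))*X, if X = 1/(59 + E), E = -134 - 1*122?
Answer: 73840/197 ≈ 374.82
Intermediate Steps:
E = -256 (E = -134 - 122 = -256)
X = -1/197 (X = 1/(59 - 256) = 1/(-197) = -1/197 ≈ -0.0050761)
375 + (-5*(2 - 9))*X = 375 - 5*(2 - 9)*(-1/197) = 375 - 5*(-7)*(-1/197) = 375 + 35*(-1/197) = 375 - 35/197 = 73840/197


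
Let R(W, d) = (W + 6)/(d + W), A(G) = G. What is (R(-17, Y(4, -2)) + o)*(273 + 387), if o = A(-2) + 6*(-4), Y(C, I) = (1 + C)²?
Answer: -36135/2 ≈ -18068.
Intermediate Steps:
o = -26 (o = -2 + 6*(-4) = -2 - 24 = -26)
R(W, d) = (6 + W)/(W + d)
(R(-17, Y(4, -2)) + o)*(273 + 387) = ((6 - 17)/(-17 + (1 + 4)²) - 26)*(273 + 387) = (-11/(-17 + 5²) - 26)*660 = (-11/(-17 + 25) - 26)*660 = (-11/8 - 26)*660 = -219/8*660 = -36135/2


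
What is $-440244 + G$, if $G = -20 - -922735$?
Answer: $482471$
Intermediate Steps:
$G = 922715$ ($G = -20 + 922735 = 922715$)
$-440244 + G = -440244 + 922715 = 482471$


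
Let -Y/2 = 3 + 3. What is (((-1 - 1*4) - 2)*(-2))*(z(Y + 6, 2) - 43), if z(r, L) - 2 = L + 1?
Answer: -532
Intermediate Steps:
Y = -12 (Y = -2*(3 + 3) = -2*6 = -12)
z(r, L) = 3 + L (z(r, L) = 2 + (L + 1) = 2 + (1 + L) = 3 + L)
(((-1 - 1*4) - 2)*(-2))*(z(Y + 6, 2) - 43) = (((-1 - 1*4) - 2)*(-2))*((3 + 2) - 43) = (((-1 - 4) - 2)*(-2))*(5 - 43) = ((-5 - 2)*(-2))*(-38) = -7*(-2)*(-38) = 14*(-38) = -532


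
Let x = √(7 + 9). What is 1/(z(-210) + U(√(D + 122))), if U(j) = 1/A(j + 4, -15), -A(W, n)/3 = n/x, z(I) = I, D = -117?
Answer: -45/9446 ≈ -0.0047639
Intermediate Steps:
x = 4 (x = √16 = 4)
A(W, n) = -3*n/4
U(j) = 4/45 (U(j) = 1/(-¾*(-15)) = 1/(45/4) = 4/45)
1/(z(-210) + U(√(D + 122))) = 1/(-210 + 4/45) = 1/(-9446/45) = -45/9446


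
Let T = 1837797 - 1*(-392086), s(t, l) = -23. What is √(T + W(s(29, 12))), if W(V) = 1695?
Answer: √2231578 ≈ 1493.8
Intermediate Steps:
T = 2229883 (T = 1837797 + 392086 = 2229883)
√(T + W(s(29, 12))) = √(2229883 + 1695) = √2231578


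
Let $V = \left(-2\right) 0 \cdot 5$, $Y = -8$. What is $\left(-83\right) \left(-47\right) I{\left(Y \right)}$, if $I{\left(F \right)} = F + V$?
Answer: $-31208$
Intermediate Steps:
$V = 0$ ($V = 0 \cdot 5 = 0$)
$I{\left(F \right)} = F$ ($I{\left(F \right)} = F + 0 = F$)
$\left(-83\right) \left(-47\right) I{\left(Y \right)} = \left(-83\right) \left(-47\right) \left(-8\right) = 3901 \left(-8\right) = -31208$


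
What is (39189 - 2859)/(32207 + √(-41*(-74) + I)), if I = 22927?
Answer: 585040155/518632444 - 18165*√25961/518632444 ≈ 1.1224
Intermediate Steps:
(39189 - 2859)/(32207 + √(-41*(-74) + I)) = (39189 - 2859)/(32207 + √(-41*(-74) + 22927)) = 36330/(32207 + √(3034 + 22927)) = 36330/(32207 + √25961)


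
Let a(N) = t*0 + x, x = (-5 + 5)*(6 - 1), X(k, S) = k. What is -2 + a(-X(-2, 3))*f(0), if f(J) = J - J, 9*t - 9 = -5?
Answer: -2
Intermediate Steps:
t = 4/9 (t = 1 + (⅑)*(-5) = 1 - 5/9 = 4/9 ≈ 0.44444)
f(J) = 0
x = 0 (x = 0*5 = 0)
a(N) = 0 (a(N) = (4/9)*0 + 0 = 0 + 0 = 0)
-2 + a(-X(-2, 3))*f(0) = -2 + 0*0 = -2 + 0 = -2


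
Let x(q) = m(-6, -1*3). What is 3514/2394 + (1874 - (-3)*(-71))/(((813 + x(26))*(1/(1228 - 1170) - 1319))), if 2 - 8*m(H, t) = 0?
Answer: 62397400811/42554675763 ≈ 1.4663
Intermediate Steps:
m(H, t) = ¼ (m(H, t) = ¼ - ⅛*0 = ¼ + 0 = ¼)
x(q) = ¼
3514/2394 + (1874 - (-3)*(-71))/(((813 + x(26))*(1/(1228 - 1170) - 1319))) = 3514/2394 + (1874 - (-3)*(-71))/(((813 + ¼)*(1/(1228 - 1170) - 1319))) = 3514*(1/2394) + (1874 - 1*213)/((3253*(1/58 - 1319)/4)) = 251/171 + (1874 - 213)/((3253*(1/58 - 1319)/4)) = 251/171 + 1661/(((3253/4)*(-76501/58))) = 251/171 + 1661/(-248857753/232) = 251/171 + 1661*(-232/248857753) = 251/171 - 385352/248857753 = 62397400811/42554675763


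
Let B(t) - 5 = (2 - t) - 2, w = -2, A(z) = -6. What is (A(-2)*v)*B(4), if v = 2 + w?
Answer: 0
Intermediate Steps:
v = 0 (v = 2 - 2 = 0)
B(t) = 5 - t (B(t) = 5 + ((2 - t) - 2) = 5 - t)
(A(-2)*v)*B(4) = (-6*0)*(5 - 1*4) = 0*(5 - 4) = 0*1 = 0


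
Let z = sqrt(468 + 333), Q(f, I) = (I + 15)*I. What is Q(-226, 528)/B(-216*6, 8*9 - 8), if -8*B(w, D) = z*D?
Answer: -11946*sqrt(89)/89 ≈ -1266.3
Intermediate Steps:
Q(f, I) = I*(15 + I) (Q(f, I) = (15 + I)*I = I*(15 + I))
z = 3*sqrt(89) (z = sqrt(801) = 3*sqrt(89) ≈ 28.302)
B(w, D) = -3*D*sqrt(89)/8 (B(w, D) = -3*sqrt(89)*D/8 = -3*D*sqrt(89)/8)
Q(-226, 528)/B(-216*6, 8*9 - 8) = (528*(15 + 528))/((-3*(8*9 - 8)*sqrt(89)/8)) = (528*543)/((-3*(72 - 8)*sqrt(89)/8)) = 286704/((-3/8*64*sqrt(89))) = 286704/((-24*sqrt(89))) = 286704*(-sqrt(89)/2136) = -11946*sqrt(89)/89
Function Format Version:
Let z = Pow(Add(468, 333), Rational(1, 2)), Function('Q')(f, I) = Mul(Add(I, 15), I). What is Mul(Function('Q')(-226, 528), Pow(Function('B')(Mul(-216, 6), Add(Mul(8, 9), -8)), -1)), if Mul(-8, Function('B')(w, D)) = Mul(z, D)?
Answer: Mul(Rational(-11946, 89), Pow(89, Rational(1, 2))) ≈ -1266.3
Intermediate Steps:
Function('Q')(f, I) = Mul(I, Add(15, I)) (Function('Q')(f, I) = Mul(Add(15, I), I) = Mul(I, Add(15, I)))
z = Mul(3, Pow(89, Rational(1, 2))) (z = Pow(801, Rational(1, 2)) = Mul(3, Pow(89, Rational(1, 2))) ≈ 28.302)
Function('B')(w, D) = Mul(Rational(-3, 8), D, Pow(89, Rational(1, 2))) (Function('B')(w, D) = Mul(Rational(-1, 8), Mul(Mul(3, Pow(89, Rational(1, 2))), D)) = Mul(Rational(-1, 8), Mul(3, D, Pow(89, Rational(1, 2)))) = Mul(Rational(-3, 8), D, Pow(89, Rational(1, 2))))
Mul(Function('Q')(-226, 528), Pow(Function('B')(Mul(-216, 6), Add(Mul(8, 9), -8)), -1)) = Mul(Mul(528, Add(15, 528)), Pow(Mul(Rational(-3, 8), Add(Mul(8, 9), -8), Pow(89, Rational(1, 2))), -1)) = Mul(Mul(528, 543), Pow(Mul(Rational(-3, 8), Add(72, -8), Pow(89, Rational(1, 2))), -1)) = Mul(286704, Pow(Mul(Rational(-3, 8), 64, Pow(89, Rational(1, 2))), -1)) = Mul(286704, Pow(Mul(-24, Pow(89, Rational(1, 2))), -1)) = Mul(286704, Mul(Rational(-1, 2136), Pow(89, Rational(1, 2)))) = Mul(Rational(-11946, 89), Pow(89, Rational(1, 2)))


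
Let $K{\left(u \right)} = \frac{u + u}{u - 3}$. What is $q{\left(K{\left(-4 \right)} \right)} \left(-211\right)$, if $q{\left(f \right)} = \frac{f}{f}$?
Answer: $-211$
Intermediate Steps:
$K{\left(u \right)} = \frac{2 u}{-3 + u}$
$q{\left(f \right)} = 1$
$q{\left(K{\left(-4 \right)} \right)} \left(-211\right) = 1 \left(-211\right) = -211$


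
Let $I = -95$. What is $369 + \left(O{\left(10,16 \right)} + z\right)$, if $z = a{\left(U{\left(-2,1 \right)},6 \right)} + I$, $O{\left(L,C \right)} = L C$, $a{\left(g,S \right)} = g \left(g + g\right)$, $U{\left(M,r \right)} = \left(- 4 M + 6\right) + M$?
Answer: $722$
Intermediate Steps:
$U{\left(M,r \right)} = 6 - 3 M$ ($U{\left(M,r \right)} = \left(6 - 4 M\right) + M = 6 - 3 M$)
$a{\left(g,S \right)} = 2 g^{2}$ ($a{\left(g,S \right)} = g 2 g = 2 g^{2}$)
$O{\left(L,C \right)} = C L$
$z = 193$ ($z = 2 \left(6 - -6\right)^{2} - 95 = 2 \left(6 + 6\right)^{2} - 95 = 2 \cdot 12^{2} - 95 = 2 \cdot 144 - 95 = 288 - 95 = 193$)
$369 + \left(O{\left(10,16 \right)} + z\right) = 369 + \left(16 \cdot 10 + 193\right) = 369 + \left(160 + 193\right) = 369 + 353 = 722$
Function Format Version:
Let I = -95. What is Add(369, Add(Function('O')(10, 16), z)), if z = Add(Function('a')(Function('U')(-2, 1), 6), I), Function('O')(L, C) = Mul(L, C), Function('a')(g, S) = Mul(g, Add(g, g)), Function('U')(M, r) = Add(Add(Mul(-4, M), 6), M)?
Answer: 722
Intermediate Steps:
Function('U')(M, r) = Add(6, Mul(-3, M)) (Function('U')(M, r) = Add(Add(6, Mul(-4, M)), M) = Add(6, Mul(-3, M)))
Function('a')(g, S) = Mul(2, Pow(g, 2)) (Function('a')(g, S) = Mul(g, Mul(2, g)) = Mul(2, Pow(g, 2)))
Function('O')(L, C) = Mul(C, L)
z = 193 (z = Add(Mul(2, Pow(Add(6, Mul(-3, -2)), 2)), -95) = Add(Mul(2, Pow(Add(6, 6), 2)), -95) = Add(Mul(2, Pow(12, 2)), -95) = Add(Mul(2, 144), -95) = Add(288, -95) = 193)
Add(369, Add(Function('O')(10, 16), z)) = Add(369, Add(Mul(16, 10), 193)) = Add(369, Add(160, 193)) = Add(369, 353) = 722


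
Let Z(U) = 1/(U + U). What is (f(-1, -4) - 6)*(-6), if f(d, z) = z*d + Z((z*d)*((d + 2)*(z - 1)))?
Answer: 243/20 ≈ 12.150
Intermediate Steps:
Z(U) = 1/(2*U)
f(d, z) = d*z + 1/(2*d*z*(-1 + z)*(2 + d)) (f(d, z) = z*d + 1/(2*(((z*d)*((d + 2)*(z - 1))))) = d*z + 1/(2*(((d*z)*((2 + d)*(-1 + z))))) = d*z + 1/(2*(((d*z)*((-1 + z)*(2 + d))))) = d*z + 1/(2*((d*z*(-1 + z)*(2 + d)))) = d*z + (1/(d*z*(-1 + z)*(2 + d)))/2 = d*z + 1/(2*d*z*(-1 + z)*(2 + d)))
(f(-1, -4) - 6)*(-6) = ((-1*(-4) + (½)/(-1*(-4)*(-2 - 1*(-1) + 2*(-4) - 1*(-4)))) - 6)*(-6) = ((4 + (½)*(-1)*(-¼)/(-2 + 1 - 8 + 4)) - 6)*(-6) = ((4 + (½)*(-1)*(-¼)/(-5)) - 6)*(-6) = ((4 + (½)*(-1)*(-¼)*(-⅕)) - 6)*(-6) = ((4 - 1/40) - 6)*(-6) = (159/40 - 6)*(-6) = -81/40*(-6) = 243/20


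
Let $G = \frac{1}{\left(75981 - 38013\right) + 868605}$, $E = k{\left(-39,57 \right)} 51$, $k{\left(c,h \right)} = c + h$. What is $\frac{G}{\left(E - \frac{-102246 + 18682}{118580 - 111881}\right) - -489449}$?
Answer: $\frac{2233}{992713178244527} \approx 2.2494 \cdot 10^{-12}$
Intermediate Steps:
$E = 918$ ($E = \left(-39 + 57\right) 51 = 18 \cdot 51 = 918$)
$G = \frac{1}{906573}$ ($G = \frac{1}{\left(75981 - 38013\right) + 868605} = \frac{1}{37968 + 868605} = \frac{1}{906573} \approx 1.1031 \cdot 10^{-6}$)
$\frac{G}{\left(E - \frac{-102246 + 18682}{118580 - 111881}\right) - -489449} = \frac{1}{906573 \left(\left(918 - \frac{-102246 + 18682}{118580 - 111881}\right) - -489449\right)} = \frac{1}{906573 \left(\left(918 - - \frac{83564}{6699}\right) + 489449\right)} = \frac{1}{906573 \left(\left(918 + \frac{83564}{6699}\right) + 489449\right)} = \frac{1}{906573 \left(\frac{6233246}{6699} + 489449\right)} = \frac{1}{906573 \cdot \frac{3285052097}{6699}} = \frac{1}{906573} \cdot \frac{6699}{3285052097} = \frac{2233}{992713178244527}$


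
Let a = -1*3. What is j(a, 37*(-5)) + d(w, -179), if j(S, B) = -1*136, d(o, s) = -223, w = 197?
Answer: -359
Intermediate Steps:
a = -3
j(S, B) = -136
j(a, 37*(-5)) + d(w, -179) = -136 - 223 = -359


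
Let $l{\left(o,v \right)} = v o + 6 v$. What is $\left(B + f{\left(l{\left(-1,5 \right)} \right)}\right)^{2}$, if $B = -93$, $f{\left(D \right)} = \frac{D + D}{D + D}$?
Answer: $8464$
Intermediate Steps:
$l{\left(o,v \right)} = 6 v + o v$ ($l{\left(o,v \right)} = o v + 6 v = 6 v + o v$)
$f{\left(D \right)} = 1$ ($f{\left(D \right)} = \frac{2 D}{2 D} = 2 D \frac{1}{2 D} = 1$)
$\left(B + f{\left(l{\left(-1,5 \right)} \right)}\right)^{2} = \left(-93 + 1\right)^{2} = \left(-92\right)^{2} = 8464$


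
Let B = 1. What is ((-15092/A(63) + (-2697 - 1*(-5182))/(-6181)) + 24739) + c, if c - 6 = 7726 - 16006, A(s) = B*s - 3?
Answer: 214742041/13245 ≈ 16213.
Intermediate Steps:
A(s) = -3 + s (A(s) = 1*s - 3 = s - 3 = -3 + s)
c = -8274 (c = 6 + (7726 - 16006) = 6 - 8280 = -8274)
((-15092/A(63) + (-2697 - 1*(-5182))/(-6181)) + 24739) + c = ((-15092/(-3 + 63) + (-2697 - 1*(-5182))/(-6181)) + 24739) - 8274 = ((-15092/60 + (-2697 + 5182)*(-1/6181)) + 24739) - 8274 = ((-15092*1/60 + 2485*(-1/6181)) + 24739) - 8274 = ((-3773/15 - 355/883) + 24739) - 8274 = (-3336884/13245 + 24739) - 8274 = 324331171/13245 - 8274 = 214742041/13245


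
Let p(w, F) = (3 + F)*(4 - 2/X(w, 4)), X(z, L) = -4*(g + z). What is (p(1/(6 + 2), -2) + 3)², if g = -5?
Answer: 72361/1521 ≈ 47.575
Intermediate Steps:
X(z, L) = 20 - 4*z (X(z, L) = -4*(-5 + z) = 20 - 4*z)
p(w, F) = (3 + F)*(4 - 2/(20 - 4*w))
(p(1/(6 + 2), -2) + 3)² = ((3 - 2 + 8*(-5 + 1/(6 + 2))*(3 - 2))/(2*(-5 + 1/(6 + 2))) + 3)² = ((3 - 2 + 8*(-5 + 1/8)*1)/(2*(-5 + 1/8)) + 3)² = ((3 - 2 + 8*(-5 + ⅛)*1)/(2*(-5 + ⅛)) + 3)² = ((3 - 2 + 8*(-39/8)*1)/(2*(-39/8)) + 3)² = ((½)*(-8/39)*(3 - 2 - 39) + 3)² = ((½)*(-8/39)*(-38) + 3)² = (152/39 + 3)² = (269/39)² = 72361/1521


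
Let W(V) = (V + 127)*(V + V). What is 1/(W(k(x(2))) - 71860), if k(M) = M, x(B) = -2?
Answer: -1/72360 ≈ -1.3820e-5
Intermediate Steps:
W(V) = 2*V*(127 + V) (W(V) = (127 + V)*(2*V) = 2*V*(127 + V))
1/(W(k(x(2))) - 71860) = 1/(2*(-2)*(127 - 2) - 71860) = 1/(2*(-2)*125 - 71860) = 1/(-500 - 71860) = 1/(-72360) = -1/72360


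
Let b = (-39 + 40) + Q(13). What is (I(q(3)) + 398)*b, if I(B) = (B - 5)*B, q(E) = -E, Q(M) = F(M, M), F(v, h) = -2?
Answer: -422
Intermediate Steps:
Q(M) = -2
b = -1 (b = (-39 + 40) - 2 = 1 - 2 = -1)
I(B) = B*(-5 + B) (I(B) = (-5 + B)*B = B*(-5 + B))
(I(q(3)) + 398)*b = ((-1*3)*(-5 - 1*3) + 398)*(-1) = (-3*(-5 - 3) + 398)*(-1) = (-3*(-8) + 398)*(-1) = (24 + 398)*(-1) = 422*(-1) = -422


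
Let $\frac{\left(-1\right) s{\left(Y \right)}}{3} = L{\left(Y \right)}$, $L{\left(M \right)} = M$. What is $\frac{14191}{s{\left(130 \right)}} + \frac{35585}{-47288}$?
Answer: $- \frac{342471079}{9221160} \approx -37.14$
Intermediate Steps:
$s{\left(Y \right)} = - 3 Y$
$\frac{14191}{s{\left(130 \right)}} + \frac{35585}{-47288} = \frac{14191}{\left(-3\right) 130} + \frac{35585}{-47288} = \frac{14191}{-390} + 35585 \left(- \frac{1}{47288}\right) = 14191 \left(- \frac{1}{390}\right) - \frac{35585}{47288} = - \frac{14191}{390} - \frac{35585}{47288} = - \frac{342471079}{9221160}$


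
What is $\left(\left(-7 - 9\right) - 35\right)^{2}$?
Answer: $2601$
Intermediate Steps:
$\left(\left(-7 - 9\right) - 35\right)^{2} = \left(-16 - 35\right)^{2} = \left(-51\right)^{2} = 2601$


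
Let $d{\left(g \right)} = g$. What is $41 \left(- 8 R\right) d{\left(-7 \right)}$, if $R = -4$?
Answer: $-9184$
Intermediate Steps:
$41 \left(- 8 R\right) d{\left(-7 \right)} = 41 \left(\left(-8\right) \left(-4\right)\right) \left(-7\right) = 41 \cdot 32 \left(-7\right) = 1312 \left(-7\right) = -9184$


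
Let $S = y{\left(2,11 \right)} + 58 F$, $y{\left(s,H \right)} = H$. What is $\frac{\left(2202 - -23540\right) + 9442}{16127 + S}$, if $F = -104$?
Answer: $\frac{17592}{5053} \approx 3.4815$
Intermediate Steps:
$S = -6021$ ($S = 11 + 58 \left(-104\right) = 11 - 6032 = -6021$)
$\frac{\left(2202 - -23540\right) + 9442}{16127 + S} = \frac{\left(2202 - -23540\right) + 9442}{16127 - 6021} = \frac{\left(2202 + 23540\right) + 9442}{10106} = \left(25742 + 9442\right) \frac{1}{10106} = 35184 \cdot \frac{1}{10106} = \frac{17592}{5053}$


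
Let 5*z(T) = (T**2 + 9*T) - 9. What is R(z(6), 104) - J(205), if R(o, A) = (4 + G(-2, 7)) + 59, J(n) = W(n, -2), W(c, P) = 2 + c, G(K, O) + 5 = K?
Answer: -151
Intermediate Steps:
G(K, O) = -5 + K
z(T) = -9/5 + T**2/5 + 9*T/5 (z(T) = ((T**2 + 9*T) - 9)/5 = (-9 + T**2 + 9*T)/5 = -9/5 + T**2/5 + 9*T/5)
J(n) = 2 + n
R(o, A) = 56 (R(o, A) = (4 + (-5 - 2)) + 59 = (4 - 7) + 59 = -3 + 59 = 56)
R(z(6), 104) - J(205) = 56 - (2 + 205) = 56 - 1*207 = 56 - 207 = -151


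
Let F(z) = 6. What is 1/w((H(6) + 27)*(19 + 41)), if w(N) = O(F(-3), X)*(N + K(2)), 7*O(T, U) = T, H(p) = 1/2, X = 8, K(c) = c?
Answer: 1/1416 ≈ 0.00070621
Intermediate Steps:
H(p) = 1/2
O(T, U) = T/7
w(N) = 12/7 + 6*N/7 (w(N) = ((1/7)*6)*(N + 2) = 6*(2 + N)/7 = 12/7 + 6*N/7)
1/w((H(6) + 27)*(19 + 41)) = 1/(12/7 + 6*((1/2 + 27)*(19 + 41))/7) = 1/(12/7 + 6*((55/2)*60)/7) = 1/(12/7 + (6/7)*1650) = 1/(12/7 + 9900/7) = 1/1416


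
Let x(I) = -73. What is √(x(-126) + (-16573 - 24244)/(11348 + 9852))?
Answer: I*√84186101/1060 ≈ 8.6559*I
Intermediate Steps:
√(x(-126) + (-16573 - 24244)/(11348 + 9852)) = √(-73 + (-16573 - 24244)/(11348 + 9852)) = √(-73 - 40817/21200) = √(-1588417/21200) = I*√84186101/1060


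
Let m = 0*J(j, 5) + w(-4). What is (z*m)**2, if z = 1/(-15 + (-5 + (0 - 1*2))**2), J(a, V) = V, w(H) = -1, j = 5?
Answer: 1/1156 ≈ 0.00086505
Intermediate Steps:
m = -1 (m = 0*5 - 1 = 0 - 1 = -1)
z = 1/34 (z = 1/(-15 + (-5 + (0 - 2))**2) = 1/(-15 + (-5 - 2)**2) = 1/(-15 + (-7)**2) = 1/(-15 + 49) = 1/34 ≈ 0.029412)
(z*m)**2 = ((1/34)*(-1))**2 = (-1/34)**2 = 1/1156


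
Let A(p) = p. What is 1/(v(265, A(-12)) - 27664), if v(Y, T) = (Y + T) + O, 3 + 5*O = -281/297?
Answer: -1485/40706507 ≈ -3.6481e-5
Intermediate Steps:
O = -1172/1485 (O = -⅗ + (-281/297)/5 = -⅗ + (-281*1/297)/5 = -⅗ + (⅕)*(-281/297) = -⅗ - 281/1485 = -1172/1485 ≈ -0.78923)
v(Y, T) = -1172/1485 + T + Y (v(Y, T) = (Y + T) - 1172/1485 = (T + Y) - 1172/1485 = -1172/1485 + T + Y)
1/(v(265, A(-12)) - 27664) = 1/((-1172/1485 - 12 + 265) - 27664) = 1/(374533/1485 - 27664) = 1/(-40706507/1485) = -1485/40706507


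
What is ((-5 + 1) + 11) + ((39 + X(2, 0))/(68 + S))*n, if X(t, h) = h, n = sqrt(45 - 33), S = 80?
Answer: 7 + 39*sqrt(3)/74 ≈ 7.9128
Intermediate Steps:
n = 2*sqrt(3) (n = sqrt(12) = 2*sqrt(3) ≈ 3.4641)
((-5 + 1) + 11) + ((39 + X(2, 0))/(68 + S))*n = ((-5 + 1) + 11) + ((39 + 0)/(68 + 80))*(2*sqrt(3)) = (-4 + 11) + (39/148)*(2*sqrt(3)) = 7 + (39*(1/148))*(2*sqrt(3)) = 7 + 39*(2*sqrt(3))/148 = 7 + 39*sqrt(3)/74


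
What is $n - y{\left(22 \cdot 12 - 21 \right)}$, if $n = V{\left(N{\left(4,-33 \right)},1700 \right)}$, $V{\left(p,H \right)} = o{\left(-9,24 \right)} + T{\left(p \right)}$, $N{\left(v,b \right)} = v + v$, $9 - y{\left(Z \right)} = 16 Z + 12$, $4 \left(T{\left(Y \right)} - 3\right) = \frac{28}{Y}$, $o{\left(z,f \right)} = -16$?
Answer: $\frac{31031}{8} \approx 3878.9$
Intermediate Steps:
$T{\left(Y \right)} = 3 + \frac{7}{Y}$ ($T{\left(Y \right)} = 3 + \frac{28 \frac{1}{Y}}{4} = 3 + \frac{7}{Y}$)
$y{\left(Z \right)} = -3 - 16 Z$ ($y{\left(Z \right)} = 9 - \left(16 Z + 12\right) = 9 - \left(12 + 16 Z\right) = -3 - 16 Z$)
$N{\left(v,b \right)} = 2 v$
$V{\left(p,H \right)} = -13 + \frac{7}{p}$ ($V{\left(p,H \right)} = -16 + \left(3 + \frac{7}{p}\right) = -13 + \frac{7}{p}$)
$n = - \frac{97}{8}$ ($n = -13 + \frac{7}{2 \cdot 4} = -13 + \frac{7}{8} = - \frac{97}{8} \approx -12.125$)
$n - y{\left(22 \cdot 12 - 21 \right)} = - \frac{97}{8} - \left(-3 - 16 \left(22 \cdot 12 - 21\right)\right) = - \frac{97}{8} - \left(-3 - 16 \left(264 - 21\right)\right) = - \frac{97}{8} - \left(-3 - 3888\right) = - \frac{97}{8} - -3891 = - \frac{97}{8} + 3891 = \frac{31031}{8}$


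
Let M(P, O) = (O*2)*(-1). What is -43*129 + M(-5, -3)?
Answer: -5541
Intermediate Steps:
M(P, O) = -2*O (M(P, O) = (2*O)*(-1) = -2*O)
-43*129 + M(-5, -3) = -43*129 - 2*(-3) = -5547 + 6 = -5541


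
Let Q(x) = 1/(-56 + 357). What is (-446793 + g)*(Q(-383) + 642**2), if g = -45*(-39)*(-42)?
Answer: -64574312666595/301 ≈ -2.1453e+11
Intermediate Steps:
Q(x) = 1/301
g = -73710 (g = 1755*(-42) = -73710)
(-446793 + g)*(Q(-383) + 642**2) = (-446793 - 73710)*(1/301 + 642**2) = -520503*(1/301 + 412164) = -520503*124061365/301 = -64574312666595/301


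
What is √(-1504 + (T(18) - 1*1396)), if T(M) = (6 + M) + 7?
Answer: I*√2869 ≈ 53.563*I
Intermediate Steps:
T(M) = 13 + M
√(-1504 + (T(18) - 1*1396)) = √(-1504 + ((13 + 18) - 1*1396)) = √(-1504 + (31 - 1396)) = √(-1504 - 1365) = √(-2869) = I*√2869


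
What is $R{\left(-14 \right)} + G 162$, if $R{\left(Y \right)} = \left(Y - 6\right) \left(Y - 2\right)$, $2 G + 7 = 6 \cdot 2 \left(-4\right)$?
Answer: $-4135$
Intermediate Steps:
$G = - \frac{55}{2}$ ($G = - \frac{7}{2} + \frac{6 \cdot 2 \left(-4\right)}{2} = - \frac{7}{2} + \frac{12 \left(-4\right)}{2} = - \frac{7}{2} + \frac{1}{2} \left(-48\right) = - \frac{7}{2} - 24 = - \frac{55}{2} \approx -27.5$)
$R{\left(Y \right)} = \left(-6 + Y\right) \left(-2 + Y\right)$
$R{\left(-14 \right)} + G 162 = \left(12 + \left(-14\right)^{2} - -112\right) - 4455 = \left(12 + 196 + 112\right) - 4455 = 320 - 4455 = -4135$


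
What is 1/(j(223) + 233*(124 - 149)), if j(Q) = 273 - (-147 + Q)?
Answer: -1/5628 ≈ -0.00017768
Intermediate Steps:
j(Q) = 420 - Q (j(Q) = 273 + (147 - Q) = 420 - Q)
1/(j(223) + 233*(124 - 149)) = 1/((420 - 1*223) + 233*(124 - 149)) = 1/((420 - 223) + 233*(-25)) = 1/(197 - 5825) = 1/(-5628) = -1/5628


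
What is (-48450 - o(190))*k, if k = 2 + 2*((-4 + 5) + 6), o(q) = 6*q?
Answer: -793440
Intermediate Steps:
k = 16 (k = 2 + 2*(1 + 6) = 2 + 2*7 = 2 + 14 = 16)
(-48450 - o(190))*k = (-48450 - 6*190)*16 = (-48450 - 1*1140)*16 = (-48450 - 1140)*16 = -49590*16 = -793440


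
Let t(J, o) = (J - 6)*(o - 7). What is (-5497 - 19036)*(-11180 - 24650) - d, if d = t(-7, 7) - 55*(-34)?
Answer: 879015520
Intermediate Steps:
t(J, o) = (-7 + o)*(-6 + J) (t(J, o) = (-6 + J)*(-7 + o) = (-7 + o)*(-6 + J))
d = 1870 (d = (42 - 7*(-7) - 6*7 - 7*7) - 55*(-34) = (42 + 49 - 42 - 49) + 1870 = 0 + 1870 = 1870)
(-5497 - 19036)*(-11180 - 24650) - d = (-5497 - 19036)*(-11180 - 24650) - 1*1870 = -24533*(-35830) - 1870 = 879017390 - 1870 = 879015520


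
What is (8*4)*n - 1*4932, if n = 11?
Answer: -4580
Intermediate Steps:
(8*4)*n - 1*4932 = (8*4)*11 - 1*4932 = 32*11 - 4932 = 352 - 4932 = -4580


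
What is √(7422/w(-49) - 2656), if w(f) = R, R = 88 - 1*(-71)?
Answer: 3*I*√814398/53 ≈ 51.082*I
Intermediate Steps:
R = 159 (R = 88 + 71 = 159)
w(f) = 159
√(7422/w(-49) - 2656) = √(7422/159 - 2656) = √(7422*(1/159) - 2656) = √(2474/53 - 2656) = √(-138294/53) = 3*I*√814398/53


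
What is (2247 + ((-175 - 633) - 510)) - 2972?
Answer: -2043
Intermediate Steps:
(2247 + ((-175 - 633) - 510)) - 2972 = (2247 + (-808 - 510)) - 2972 = (2247 - 1318) - 2972 = 929 - 2972 = -2043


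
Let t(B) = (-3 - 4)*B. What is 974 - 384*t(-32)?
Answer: -85042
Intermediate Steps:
t(B) = -7*B
974 - 384*t(-32) = 974 - (-2688)*(-32) = 974 - 384*224 = 974 - 86016 = -85042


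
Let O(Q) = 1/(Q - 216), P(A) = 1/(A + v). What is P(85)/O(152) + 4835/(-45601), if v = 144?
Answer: -4025679/10442629 ≈ -0.38550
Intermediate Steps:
P(A) = 1/(144 + A) (P(A) = 1/(A + 144) = 1/(144 + A))
O(Q) = 1/(-216 + Q)
P(85)/O(152) + 4835/(-45601) = 1/((144 + 85)*(1/(-216 + 152))) + 4835/(-45601) = 1/(229*(1/(-64))) + 4835*(-1/45601) = 1/(229*(-1/64)) - 4835/45601 = (1/229)*(-64) - 4835/45601 = -64/229 - 4835/45601 = -4025679/10442629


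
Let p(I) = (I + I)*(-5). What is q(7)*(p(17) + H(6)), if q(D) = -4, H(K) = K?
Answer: 656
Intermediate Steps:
p(I) = -10*I (p(I) = (2*I)*(-5) = -10*I)
q(7)*(p(17) + H(6)) = -4*(-10*17 + 6) = -4*(-170 + 6) = -4*(-164) = 656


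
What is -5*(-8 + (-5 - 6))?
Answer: 95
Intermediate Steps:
-5*(-8 + (-5 - 6)) = -5*(-8 - 11) = -5*(-19) = 95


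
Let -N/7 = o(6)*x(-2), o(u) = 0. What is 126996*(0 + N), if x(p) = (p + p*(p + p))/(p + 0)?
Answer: 0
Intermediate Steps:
x(p) = (p + 2*p²)/p (x(p) = (p + p*(2*p))/p = (p + 2*p²)/p)
N = 0 (N = -0*(1 + 2*(-2)) = -0*(1 - 4) = -0*(-3) = -7*0 = 0)
126996*(0 + N) = 126996*(0 + 0) = 126996*0 = 0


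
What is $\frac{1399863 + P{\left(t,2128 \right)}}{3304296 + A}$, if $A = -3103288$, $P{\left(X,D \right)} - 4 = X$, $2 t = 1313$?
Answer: $\frac{2801047}{402016} \approx 6.9675$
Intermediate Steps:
$t = \frac{1313}{2}$ ($t = \frac{1}{2} \cdot 1313 = \frac{1313}{2} \approx 656.5$)
$P{\left(X,D \right)} = 4 + X$
$\frac{1399863 + P{\left(t,2128 \right)}}{3304296 + A} = \frac{1399863 + \left(4 + \frac{1313}{2}\right)}{3304296 - 3103288} = \frac{1399863 + \frac{1321}{2}}{201008} = \frac{2801047}{2} \cdot \frac{1}{201008} = \frac{2801047}{402016}$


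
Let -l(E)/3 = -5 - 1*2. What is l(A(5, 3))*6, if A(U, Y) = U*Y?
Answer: 126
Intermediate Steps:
l(E) = 21 (l(E) = -3*(-5 - 1*2) = -3*(-5 - 2) = -3*(-7) = 21)
l(A(5, 3))*6 = 21*6 = 126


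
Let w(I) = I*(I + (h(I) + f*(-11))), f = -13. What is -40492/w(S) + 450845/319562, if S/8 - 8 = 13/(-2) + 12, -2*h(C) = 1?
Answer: -371271937/4322715174 ≈ -0.085889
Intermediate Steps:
h(C) = -1/2 (h(C) = -1/2*1 = -1/2)
S = 108 (S = 64 + 8*(13/(-2) + 12) = 64 + 8*(-1/2*13 + 12) = 64 + 8*(-13/2 + 12) = 64 + 8*(11/2) = 64 + 44 = 108)
w(I) = I*(285/2 + I) (w(I) = I*(I + (-1/2 - 13*(-11))) = I*(I + (-1/2 + 143)) = I*(I + 285/2) = I*(285/2 + I))
-40492/w(S) + 450845/319562 = -40492*1/(54*(285 + 2*108)) + 450845/319562 = -40492*1/(54*(285 + 216)) + 450845*(1/319562) = -40492/((1/2)*108*501) + 450845/319562 = -40492/27054 + 450845/319562 = -40492*1/27054 + 450845/319562 = -20246/13527 + 450845/319562 = -371271937/4322715174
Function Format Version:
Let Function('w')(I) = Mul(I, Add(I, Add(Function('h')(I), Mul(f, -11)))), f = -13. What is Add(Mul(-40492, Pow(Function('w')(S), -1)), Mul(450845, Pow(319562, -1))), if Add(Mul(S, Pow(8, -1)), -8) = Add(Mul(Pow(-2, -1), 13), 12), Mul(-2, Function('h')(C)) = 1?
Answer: Rational(-371271937, 4322715174) ≈ -0.085889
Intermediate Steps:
Function('h')(C) = Rational(-1, 2) (Function('h')(C) = Mul(Rational(-1, 2), 1) = Rational(-1, 2))
S = 108 (S = Add(64, Mul(8, Add(Mul(Pow(-2, -1), 13), 12))) = Add(64, Mul(8, Add(Mul(Rational(-1, 2), 13), 12))) = Add(64, Mul(8, Add(Rational(-13, 2), 12))) = Add(64, Mul(8, Rational(11, 2))) = Add(64, 44) = 108)
Function('w')(I) = Mul(I, Add(Rational(285, 2), I)) (Function('w')(I) = Mul(I, Add(I, Add(Rational(-1, 2), Mul(-13, -11)))) = Mul(I, Add(I, Add(Rational(-1, 2), 143))) = Mul(I, Add(I, Rational(285, 2))) = Mul(I, Add(Rational(285, 2), I)))
Add(Mul(-40492, Pow(Function('w')(S), -1)), Mul(450845, Pow(319562, -1))) = Add(Mul(-40492, Pow(Mul(Rational(1, 2), 108, Add(285, Mul(2, 108))), -1)), Mul(450845, Pow(319562, -1))) = Add(Mul(-40492, Pow(Mul(Rational(1, 2), 108, Add(285, 216)), -1)), Mul(450845, Rational(1, 319562))) = Add(Mul(-40492, Pow(Mul(Rational(1, 2), 108, 501), -1)), Rational(450845, 319562)) = Add(Mul(-40492, Pow(27054, -1)), Rational(450845, 319562)) = Add(Mul(-40492, Rational(1, 27054)), Rational(450845, 319562)) = Add(Rational(-20246, 13527), Rational(450845, 319562)) = Rational(-371271937, 4322715174)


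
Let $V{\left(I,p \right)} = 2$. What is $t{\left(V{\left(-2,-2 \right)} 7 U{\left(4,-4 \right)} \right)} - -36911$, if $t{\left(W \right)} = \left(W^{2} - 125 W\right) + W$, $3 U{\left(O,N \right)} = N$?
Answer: $\frac{356167}{9} \approx 39574.0$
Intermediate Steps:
$U{\left(O,N \right)} = \frac{N}{3}$
$t{\left(W \right)} = W^{2} - 124 W$
$t{\left(V{\left(-2,-2 \right)} 7 U{\left(4,-4 \right)} \right)} - -36911 = 2 \cdot 7 \cdot \frac{1}{3} \left(-4\right) \left(-124 + 2 \cdot 7 \cdot \frac{1}{3} \left(-4\right)\right) - -36911 = 14 \left(- \frac{4}{3}\right) \left(-124 + 14 \left(- \frac{4}{3}\right)\right) + 36911 = - \frac{56 \left(-124 - \frac{56}{3}\right)}{3} + 36911 = \left(- \frac{56}{3}\right) \left(- \frac{428}{3}\right) + 36911 = \frac{23968}{9} + 36911 = \frac{356167}{9}$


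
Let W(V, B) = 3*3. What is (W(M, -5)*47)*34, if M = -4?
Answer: 14382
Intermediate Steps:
W(V, B) = 9
(W(M, -5)*47)*34 = (9*47)*34 = 423*34 = 14382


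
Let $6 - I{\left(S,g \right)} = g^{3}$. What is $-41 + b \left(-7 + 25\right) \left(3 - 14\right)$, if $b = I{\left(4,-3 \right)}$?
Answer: $-6575$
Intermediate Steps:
$I{\left(S,g \right)} = 6 - g^{3}$
$b = 33$ ($b = 6 - \left(-3\right)^{3} = 6 - -27 = 6 + 27 = 33$)
$-41 + b \left(-7 + 25\right) \left(3 - 14\right) = -41 + 33 \left(-7 + 25\right) \left(3 - 14\right) = -41 + 33 \cdot 18 \left(-11\right) = -41 + 33 \left(-198\right) = -41 - 6534 = -6575$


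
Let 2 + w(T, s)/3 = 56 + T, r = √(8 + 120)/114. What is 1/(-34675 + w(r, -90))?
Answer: -12459193/430004127977 - 76*√2/430004127977 ≈ -2.8975e-5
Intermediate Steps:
r = 4*√2/57 (r = √128*(1/114) = (8*√2)*(1/114) = 4*√2/57 ≈ 0.099243)
w(T, s) = 162 + 3*T (w(T, s) = -6 + 3*(56 + T) = -6 + (168 + 3*T) = 162 + 3*T)
1/(-34675 + w(r, -90)) = 1/(-34675 + (162 + 3*(4*√2/57))) = 1/(-34675 + (162 + 4*√2/19)) = 1/(-34513 + 4*√2/19)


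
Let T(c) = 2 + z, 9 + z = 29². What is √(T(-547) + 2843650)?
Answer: 2*√711121 ≈ 1686.6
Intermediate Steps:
z = 832 (z = -9 + 29² = -9 + 841 = 832)
T(c) = 834 (T(c) = 2 + 832 = 834)
√(T(-547) + 2843650) = √(834 + 2843650) = √2844484 = 2*√711121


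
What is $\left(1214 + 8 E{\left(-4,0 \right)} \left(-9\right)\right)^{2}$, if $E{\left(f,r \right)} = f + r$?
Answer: $2256004$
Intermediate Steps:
$\left(1214 + 8 E{\left(-4,0 \right)} \left(-9\right)\right)^{2} = \left(1214 + 8 \left(-4 + 0\right) \left(-9\right)\right)^{2} = \left(1214 + 8 \left(-4\right) \left(-9\right)\right)^{2} = \left(1214 - -288\right)^{2} = \left(1214 + 288\right)^{2} = 1502^{2} = 2256004$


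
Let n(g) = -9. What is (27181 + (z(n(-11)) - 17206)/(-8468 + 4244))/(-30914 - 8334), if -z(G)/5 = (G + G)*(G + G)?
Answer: -57415685/82891776 ≈ -0.69266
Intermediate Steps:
z(G) = -20*G² (z(G) = -5*(G + G)*(G + G) = -5*2*G*2*G = -20*G²)
(27181 + (z(n(-11)) - 17206)/(-8468 + 4244))/(-30914 - 8334) = (27181 + (-20*(-9)² - 17206)/(-8468 + 4244))/(-30914 - 8334) = (27181 + (-20*81 - 17206)/(-4224))/(-39248) = (27181 + (-1620 - 17206)*(-1/4224))*(-1/39248) = (27181 - 18826*(-1/4224))*(-1/39248) = (27181 + 9413/2112)*(-1/39248) = (57415685/2112)*(-1/39248) = -57415685/82891776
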